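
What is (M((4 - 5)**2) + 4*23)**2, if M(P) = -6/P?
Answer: 7396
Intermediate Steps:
(M((4 - 5)**2) + 4*23)**2 = (-6/(4 - 5)**2 + 4*23)**2 = (-6/((-1)**2) + 92)**2 = (-6/1 + 92)**2 = (-6*1 + 92)**2 = (-6 + 92)**2 = 86**2 = 7396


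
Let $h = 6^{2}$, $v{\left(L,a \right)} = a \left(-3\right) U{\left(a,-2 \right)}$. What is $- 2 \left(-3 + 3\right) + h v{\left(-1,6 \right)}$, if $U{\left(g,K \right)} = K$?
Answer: $1296$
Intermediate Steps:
$v{\left(L,a \right)} = 6 a$ ($v{\left(L,a \right)} = a \left(-3\right) \left(-2\right) = - 3 a \left(-2\right) = 6 a$)
$h = 36$
$- 2 \left(-3 + 3\right) + h v{\left(-1,6 \right)} = - 2 \left(-3 + 3\right) + 36 \cdot 6 \cdot 6 = \left(-2\right) 0 + 36 \cdot 36 = 0 + 1296 = 1296$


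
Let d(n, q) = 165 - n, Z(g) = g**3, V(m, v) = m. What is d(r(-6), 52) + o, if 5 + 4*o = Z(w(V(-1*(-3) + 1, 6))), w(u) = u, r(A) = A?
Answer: 743/4 ≈ 185.75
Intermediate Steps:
o = 59/4 (o = -5/4 + (-1*(-3) + 1)**3/4 = -5/4 + (3 + 1)**3/4 = -5/4 + (1/4)*4**3 = -5/4 + (1/4)*64 = -5/4 + 16 = 59/4 ≈ 14.750)
d(r(-6), 52) + o = (165 - 1*(-6)) + 59/4 = (165 + 6) + 59/4 = 171 + 59/4 = 743/4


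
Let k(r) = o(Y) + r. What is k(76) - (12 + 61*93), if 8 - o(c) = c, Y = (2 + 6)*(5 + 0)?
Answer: -5641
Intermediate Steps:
Y = 40 (Y = 8*5 = 40)
o(c) = 8 - c
k(r) = -32 + r (k(r) = (8 - 1*40) + r = (8 - 40) + r = -32 + r)
k(76) - (12 + 61*93) = (-32 + 76) - (12 + 61*93) = 44 - (12 + 5673) = 44 - 1*5685 = 44 - 5685 = -5641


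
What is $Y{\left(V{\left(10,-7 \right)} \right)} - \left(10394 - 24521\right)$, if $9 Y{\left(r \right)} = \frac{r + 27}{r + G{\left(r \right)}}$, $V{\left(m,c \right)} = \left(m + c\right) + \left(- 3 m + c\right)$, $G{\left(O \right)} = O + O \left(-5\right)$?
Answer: $\frac{12968579}{918} \approx 14127.0$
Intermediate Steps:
$G{\left(O \right)} = - 4 O$ ($G{\left(O \right)} = O - 5 O = - 4 O$)
$V{\left(m,c \right)} = - 2 m + 2 c$ ($V{\left(m,c \right)} = \left(c + m\right) + \left(c - 3 m\right) = - 2 m + 2 c$)
$Y{\left(r \right)} = - \frac{27 + r}{27 r}$ ($Y{\left(r \right)} = \frac{\left(r + 27\right) \frac{1}{r - 4 r}}{9} = \frac{\left(27 + r\right) \frac{1}{\left(-3\right) r}}{9} = \frac{\left(27 + r\right) \left(- \frac{1}{3 r}\right)}{9} = \frac{\left(- \frac{1}{3}\right) \frac{1}{r} \left(27 + r\right)}{9} = - \frac{27 + r}{27 r}$)
$Y{\left(V{\left(10,-7 \right)} \right)} - \left(10394 - 24521\right) = \frac{-27 - \left(\left(-2\right) 10 + 2 \left(-7\right)\right)}{27 \left(\left(-2\right) 10 + 2 \left(-7\right)\right)} - \left(10394 - 24521\right) = \frac{-27 - \left(-20 - 14\right)}{27 \left(-20 - 14\right)} - -14127 = \frac{-27 - -34}{27 \left(-34\right)} + 14127 = \frac{1}{27} \left(- \frac{1}{34}\right) \left(-27 + 34\right) + 14127 = \frac{1}{27} \left(- \frac{1}{34}\right) 7 + 14127 = - \frac{7}{918} + 14127 = \frac{12968579}{918}$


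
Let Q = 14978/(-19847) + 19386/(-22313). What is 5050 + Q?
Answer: 2235653902494/442846111 ≈ 5048.4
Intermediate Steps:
Q = -718958056/442846111 (Q = 14978*(-1/19847) + 19386*(-1/22313) = -14978/19847 - 19386/22313 = -718958056/442846111 ≈ -1.6235)
5050 + Q = 5050 - 718958056/442846111 = 2235653902494/442846111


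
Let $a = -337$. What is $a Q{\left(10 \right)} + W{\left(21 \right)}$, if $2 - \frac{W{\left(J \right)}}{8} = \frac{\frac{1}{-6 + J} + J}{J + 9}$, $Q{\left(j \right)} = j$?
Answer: $- \frac{755914}{225} \approx -3359.6$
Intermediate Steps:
$W{\left(J \right)} = 16 - \frac{8 \left(J + \frac{1}{-6 + J}\right)}{9 + J}$ ($W{\left(J \right)} = 16 - 8 \frac{\frac{1}{-6 + J} + J}{J + 9} = 16 - 8 \frac{J + \frac{1}{-6 + J}}{9 + J} = 16 - \frac{8 \left(J + \frac{1}{-6 + J}\right)}{9 + J}$)
$a Q{\left(10 \right)} + W{\left(21 \right)} = \left(-337\right) 10 + \frac{8 \left(-109 + 21^{2} + 12 \cdot 21\right)}{-54 + 21^{2} + 3 \cdot 21} = -3370 + \frac{8 \left(-109 + 441 + 252\right)}{-54 + 441 + 63} = -3370 + 8 \cdot \frac{1}{450} \cdot 584 = -3370 + \frac{2336}{225} = - \frac{755914}{225}$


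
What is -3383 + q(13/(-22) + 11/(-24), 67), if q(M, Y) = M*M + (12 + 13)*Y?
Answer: -118964039/69696 ≈ -1706.9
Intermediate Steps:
q(M, Y) = M² + 25*Y
-3383 + q(13/(-22) + 11/(-24), 67) = -3383 + ((13/(-22) + 11/(-24))² + 25*67) = -3383 + ((13*(-1/22) + 11*(-1/24))² + 1675) = -3383 + ((-13/22 - 11/24)² + 1675) = -3383 + ((-277/264)² + 1675) = -3383 + (76729/69696 + 1675) = -3383 + 116817529/69696 = -118964039/69696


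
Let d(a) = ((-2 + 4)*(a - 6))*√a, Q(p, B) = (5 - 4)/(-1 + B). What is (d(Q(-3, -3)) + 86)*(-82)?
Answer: -7052 + 1025*I/2 ≈ -7052.0 + 512.5*I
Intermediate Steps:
Q(p, B) = 1/(-1 + B)
d(a) = √a*(-12 + 2*a) (d(a) = (2*(-6 + a))*√a = (-12 + 2*a)*√a = √a*(-12 + 2*a))
(d(Q(-3, -3)) + 86)*(-82) = (2*√(1/(-1 - 3))*(-6 + 1/(-1 - 3)) + 86)*(-82) = (2*√(1/(-4))*(-6 + 1/(-4)) + 86)*(-82) = (2*√(-¼)*(-6 - ¼) + 86)*(-82) = (2*(I/2)*(-25/4) + 86)*(-82) = (-25*I/4 + 86)*(-82) = (86 - 25*I/4)*(-82) = -7052 + 1025*I/2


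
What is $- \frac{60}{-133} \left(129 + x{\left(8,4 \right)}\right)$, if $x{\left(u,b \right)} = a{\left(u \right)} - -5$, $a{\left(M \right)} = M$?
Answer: $\frac{8520}{133} \approx 64.06$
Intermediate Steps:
$x{\left(u,b \right)} = 5 + u$ ($x{\left(u,b \right)} = u - -5 = u + 5 = 5 + u$)
$- \frac{60}{-133} \left(129 + x{\left(8,4 \right)}\right) = - \frac{60}{-133} \left(129 + \left(5 + 8\right)\right) = \left(-60\right) \left(- \frac{1}{133}\right) \left(129 + 13\right) = \frac{60}{133} \cdot 142 = \frac{8520}{133}$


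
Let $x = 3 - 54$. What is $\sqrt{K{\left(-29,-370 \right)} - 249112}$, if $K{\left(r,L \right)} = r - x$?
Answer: $19 i \sqrt{690} \approx 499.09 i$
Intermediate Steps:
$x = -51$ ($x = 3 - 54 = -51$)
$K{\left(r,L \right)} = 51 + r$ ($K{\left(r,L \right)} = r - -51 = r + 51 = 51 + r$)
$\sqrt{K{\left(-29,-370 \right)} - 249112} = \sqrt{\left(51 - 29\right) - 249112} = \sqrt{22 - 249112} = \sqrt{-249090} = 19 i \sqrt{690}$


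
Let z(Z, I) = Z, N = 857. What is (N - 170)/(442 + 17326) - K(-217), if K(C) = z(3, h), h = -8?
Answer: -52617/17768 ≈ -2.9613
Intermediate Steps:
K(C) = 3
(N - 170)/(442 + 17326) - K(-217) = (857 - 170)/(442 + 17326) - 1*3 = 687/17768 - 3 = -52617/17768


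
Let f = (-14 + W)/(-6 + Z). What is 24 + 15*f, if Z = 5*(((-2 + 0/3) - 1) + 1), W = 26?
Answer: 51/4 ≈ 12.750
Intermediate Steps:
Z = -10 (Z = 5*(((-2 + 0*(⅓)) - 1) + 1) = 5*(((-2 + 0) - 1) + 1) = 5*((-2 - 1) + 1) = 5*(-3 + 1) = 5*(-2) = -10)
f = -¾ (f = (-14 + 26)/(-6 - 10) = 12/(-16) = 12*(-1/16) = -¾ ≈ -0.75000)
24 + 15*f = 24 + 15*(-¾) = 24 - 45/4 = 51/4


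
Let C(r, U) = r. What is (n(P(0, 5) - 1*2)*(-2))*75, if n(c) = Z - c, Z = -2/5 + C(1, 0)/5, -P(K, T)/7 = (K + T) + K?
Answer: -5520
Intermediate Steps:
P(K, T) = -14*K - 7*T (P(K, T) = -7*((K + T) + K) = -7*(T + 2*K) = -14*K - 7*T)
Z = -⅕ (Z = -2/5 + 1/5 = -2*⅕ + 1*(⅕) = -⅖ + ⅕ = -⅕ ≈ -0.20000)
n(c) = -⅕ - c
(n(P(0, 5) - 1*2)*(-2))*75 = ((-⅕ - ((-14*0 - 7*5) - 1*2))*(-2))*75 = ((-⅕ - ((0 - 35) - 2))*(-2))*75 = ((-⅕ - (-35 - 2))*(-2))*75 = ((-⅕ - 1*(-37))*(-2))*75 = ((-⅕ + 37)*(-2))*75 = ((184/5)*(-2))*75 = -368/5*75 = -5520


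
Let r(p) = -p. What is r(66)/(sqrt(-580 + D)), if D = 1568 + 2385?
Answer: -66*sqrt(3373)/3373 ≈ -1.1364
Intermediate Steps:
D = 3953
r(66)/(sqrt(-580 + D)) = (-1*66)/(sqrt(-580 + 3953)) = -66*sqrt(3373)/3373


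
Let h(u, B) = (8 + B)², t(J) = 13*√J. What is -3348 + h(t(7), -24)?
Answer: -3092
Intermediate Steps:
-3348 + h(t(7), -24) = -3348 + (8 - 24)² = -3348 + (-16)² = -3348 + 256 = -3092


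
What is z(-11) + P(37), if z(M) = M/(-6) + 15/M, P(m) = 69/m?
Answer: 5701/2442 ≈ 2.3346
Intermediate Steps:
z(M) = 15/M - M/6 (z(M) = M*(-1/6) + 15/M = -M/6 + 15/M = 15/M - M/6)
z(-11) + P(37) = (15/(-11) - 1/6*(-11)) + 69/37 = (15*(-1/11) + 11/6) + 69*(1/37) = (-15/11 + 11/6) + 69/37 = 31/66 + 69/37 = 5701/2442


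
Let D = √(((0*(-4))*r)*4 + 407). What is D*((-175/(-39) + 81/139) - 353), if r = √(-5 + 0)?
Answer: -1886129*√407/5421 ≈ -7019.2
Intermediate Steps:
r = I*√5 (r = √(-5) = I*√5 ≈ 2.2361*I)
D = √407 (D = √(((0*(-4))*(I*√5))*4 + 407) = √((0*(I*√5))*4 + 407) = √(0*4 + 407) = √(0 + 407) = √407 ≈ 20.174)
D*((-175/(-39) + 81/139) - 353) = √407*((-175/(-39) + 81/139) - 353) = √407*((-175*(-1/39) + 81*(1/139)) - 353) = √407*((175/39 + 81/139) - 353) = √407*(27484/5421 - 353) = √407*(-1886129/5421) = -1886129*√407/5421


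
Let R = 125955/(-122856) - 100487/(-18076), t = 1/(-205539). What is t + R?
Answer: 172458482610361/38037476505432 ≈ 4.5339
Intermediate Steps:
t = -1/205539 ≈ -4.8653e-6
R = 839055691/185062088 (R = 125955*(-1/122856) - 100487*(-1/18076) = -41985/40952 + 100487/18076 = 839055691/185062088 ≈ 4.5339)
t + R = -1/205539 + 839055691/185062088 = 172458482610361/38037476505432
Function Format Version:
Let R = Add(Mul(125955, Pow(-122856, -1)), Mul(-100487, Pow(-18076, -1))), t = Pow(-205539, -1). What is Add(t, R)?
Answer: Rational(172458482610361, 38037476505432) ≈ 4.5339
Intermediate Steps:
t = Rational(-1, 205539) ≈ -4.8653e-6
R = Rational(839055691, 185062088) (R = Add(Mul(125955, Rational(-1, 122856)), Mul(-100487, Rational(-1, 18076))) = Add(Rational(-41985, 40952), Rational(100487, 18076)) = Rational(839055691, 185062088) ≈ 4.5339)
Add(t, R) = Add(Rational(-1, 205539), Rational(839055691, 185062088)) = Rational(172458482610361, 38037476505432)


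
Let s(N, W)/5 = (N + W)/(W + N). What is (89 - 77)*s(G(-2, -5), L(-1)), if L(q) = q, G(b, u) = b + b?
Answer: 60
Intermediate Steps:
G(b, u) = 2*b
s(N, W) = 5 (s(N, W) = 5*((N + W)/(W + N)) = 5*((N + W)/(N + W)) = 5*1 = 5)
(89 - 77)*s(G(-2, -5), L(-1)) = (89 - 77)*5 = 12*5 = 60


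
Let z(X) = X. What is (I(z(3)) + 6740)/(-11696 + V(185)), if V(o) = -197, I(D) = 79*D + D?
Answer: -6980/11893 ≈ -0.58690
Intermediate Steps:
I(D) = 80*D
(I(z(3)) + 6740)/(-11696 + V(185)) = (80*3 + 6740)/(-11696 - 197) = (240 + 6740)/(-11893) = 6980*(-1/11893) = -6980/11893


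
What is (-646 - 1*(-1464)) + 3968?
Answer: 4786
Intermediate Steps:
(-646 - 1*(-1464)) + 3968 = (-646 + 1464) + 3968 = 818 + 3968 = 4786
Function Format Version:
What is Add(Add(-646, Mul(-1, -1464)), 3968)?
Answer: 4786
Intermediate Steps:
Add(Add(-646, Mul(-1, -1464)), 3968) = Add(Add(-646, 1464), 3968) = Add(818, 3968) = 4786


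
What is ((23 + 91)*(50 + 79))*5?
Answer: 73530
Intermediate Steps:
((23 + 91)*(50 + 79))*5 = (114*129)*5 = 14706*5 = 73530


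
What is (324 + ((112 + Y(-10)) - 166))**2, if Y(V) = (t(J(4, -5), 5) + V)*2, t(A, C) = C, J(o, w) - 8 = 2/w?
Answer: 67600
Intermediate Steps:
J(o, w) = 8 + 2/w
Y(V) = 10 + 2*V (Y(V) = (5 + V)*2 = 10 + 2*V)
(324 + ((112 + Y(-10)) - 166))**2 = (324 + ((112 + (10 + 2*(-10))) - 166))**2 = (324 + ((112 + (10 - 20)) - 166))**2 = (324 + ((112 - 10) - 166))**2 = (324 + (102 - 166))**2 = (324 - 64)**2 = 260**2 = 67600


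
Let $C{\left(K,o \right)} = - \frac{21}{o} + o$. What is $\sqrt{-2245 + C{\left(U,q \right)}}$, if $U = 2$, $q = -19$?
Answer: $\frac{i \sqrt{816905}}{19} \approx 47.57 i$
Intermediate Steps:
$C{\left(K,o \right)} = o - \frac{21}{o}$
$\sqrt{-2245 + C{\left(U,q \right)}} = \sqrt{-2245 - \left(19 + \frac{21}{-19}\right)} = \sqrt{-2245 - \frac{340}{19}} = \sqrt{- \frac{42995}{19}} = \frac{i \sqrt{816905}}{19}$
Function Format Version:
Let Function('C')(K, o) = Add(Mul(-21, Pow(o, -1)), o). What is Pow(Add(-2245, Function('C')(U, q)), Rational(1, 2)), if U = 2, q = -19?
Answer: Mul(Rational(1, 19), I, Pow(816905, Rational(1, 2))) ≈ Mul(47.570, I)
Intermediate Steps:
Function('C')(K, o) = Add(o, Mul(-21, Pow(o, -1)))
Pow(Add(-2245, Function('C')(U, q)), Rational(1, 2)) = Pow(Add(-2245, Add(-19, Mul(-21, Pow(-19, -1)))), Rational(1, 2)) = Pow(Add(-2245, Add(-19, Mul(-21, Rational(-1, 19)))), Rational(1, 2)) = Pow(Add(-2245, Add(-19, Rational(21, 19))), Rational(1, 2)) = Pow(Add(-2245, Rational(-340, 19)), Rational(1, 2)) = Pow(Rational(-42995, 19), Rational(1, 2)) = Mul(Rational(1, 19), I, Pow(816905, Rational(1, 2)))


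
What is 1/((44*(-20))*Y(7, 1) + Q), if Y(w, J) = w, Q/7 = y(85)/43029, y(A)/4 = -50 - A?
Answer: -683/4207340 ≈ -0.00016234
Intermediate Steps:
y(A) = -200 - 4*A (y(A) = 4*(-50 - A) = -200 - 4*A)
Q = -60/683 (Q = 7*((-200 - 4*85)/43029) = 7*((-200 - 340)*(1/43029)) = 7*(-540*1/43029) = 7*(-60/4781) = -60/683 ≈ -0.087848)
1/((44*(-20))*Y(7, 1) + Q) = 1/((44*(-20))*7 - 60/683) = 1/(-880*7 - 60/683) = 1/(-6160 - 60/683) = 1/(-4207340/683) = -683/4207340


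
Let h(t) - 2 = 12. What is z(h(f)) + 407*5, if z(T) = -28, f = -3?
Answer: 2007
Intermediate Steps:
h(t) = 14 (h(t) = 2 + 12 = 14)
z(h(f)) + 407*5 = -28 + 407*5 = -28 + 2035 = 2007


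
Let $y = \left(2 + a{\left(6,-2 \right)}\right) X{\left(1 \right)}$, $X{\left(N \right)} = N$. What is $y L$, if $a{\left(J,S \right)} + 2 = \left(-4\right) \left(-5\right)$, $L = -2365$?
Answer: $-47300$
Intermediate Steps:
$a{\left(J,S \right)} = 18$ ($a{\left(J,S \right)} = -2 - -20 = -2 + 20 = 18$)
$y = 20$ ($y = \left(2 + 18\right) 1 = 20 \cdot 1 = 20$)
$y L = 20 \left(-2365\right) = -47300$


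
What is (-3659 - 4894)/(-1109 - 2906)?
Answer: 8553/4015 ≈ 2.1303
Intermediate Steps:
(-3659 - 4894)/(-1109 - 2906) = -8553/(-4015) = -8553*(-1/4015) = 8553/4015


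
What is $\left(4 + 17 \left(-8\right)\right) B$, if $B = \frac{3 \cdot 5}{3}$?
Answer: $-660$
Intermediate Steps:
$B = 5$ ($B = 15 \cdot \frac{1}{3} = 5$)
$\left(4 + 17 \left(-8\right)\right) B = \left(4 + 17 \left(-8\right)\right) 5 = \left(4 - 136\right) 5 = \left(-132\right) 5 = -660$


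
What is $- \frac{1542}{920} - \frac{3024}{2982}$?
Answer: $- \frac{87861}{32660} \approx -2.6902$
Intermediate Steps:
$- \frac{1542}{920} - \frac{3024}{2982} = \left(-1542\right) \frac{1}{920} - \frac{72}{71} = - \frac{771}{460} - \frac{72}{71} = - \frac{87861}{32660}$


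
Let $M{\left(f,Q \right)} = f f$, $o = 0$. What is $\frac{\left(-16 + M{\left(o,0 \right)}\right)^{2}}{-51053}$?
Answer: $- \frac{256}{51053} \approx -0.0050144$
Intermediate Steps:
$M{\left(f,Q \right)} = f^{2}$
$\frac{\left(-16 + M{\left(o,0 \right)}\right)^{2}}{-51053} = \frac{\left(-16 + 0^{2}\right)^{2}}{-51053} = \left(-16 + 0\right)^{2} \left(- \frac{1}{51053}\right) = \left(-16\right)^{2} \left(- \frac{1}{51053}\right) = 256 \left(- \frac{1}{51053}\right) = - \frac{256}{51053}$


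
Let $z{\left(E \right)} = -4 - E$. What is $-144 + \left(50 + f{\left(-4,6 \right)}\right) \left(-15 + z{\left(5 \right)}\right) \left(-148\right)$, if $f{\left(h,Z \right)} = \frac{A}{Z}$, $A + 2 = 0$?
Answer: $176272$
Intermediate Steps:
$A = -2$ ($A = -2 + 0 = -2$)
$f{\left(h,Z \right)} = - \frac{2}{Z}$
$-144 + \left(50 + f{\left(-4,6 \right)}\right) \left(-15 + z{\left(5 \right)}\right) \left(-148\right) = -144 + \left(50 - \frac{2}{6}\right) \left(-15 - 9\right) \left(-148\right) = -144 + \left(50 - \frac{1}{3}\right) \left(-15 - 9\right) \left(-148\right) = -144 + \frac{149}{3} \left(-24\right) \left(-148\right) = -144 - -176416 = -144 + 176416 = 176272$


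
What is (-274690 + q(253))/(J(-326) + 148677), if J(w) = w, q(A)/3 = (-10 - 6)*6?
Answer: -274978/148351 ≈ -1.8536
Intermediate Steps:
q(A) = -288 (q(A) = 3*((-10 - 6)*6) = 3*(-16*6) = 3*(-96) = -288)
(-274690 + q(253))/(J(-326) + 148677) = (-274690 - 288)/(-326 + 148677) = -274978/148351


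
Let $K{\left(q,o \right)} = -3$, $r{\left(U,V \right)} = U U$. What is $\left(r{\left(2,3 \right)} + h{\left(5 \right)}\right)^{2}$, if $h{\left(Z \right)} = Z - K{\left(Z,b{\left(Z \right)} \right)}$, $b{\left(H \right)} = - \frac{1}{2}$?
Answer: $144$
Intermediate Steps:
$b{\left(H \right)} = - \frac{1}{2}$ ($b{\left(H \right)} = \left(-1\right) \frac{1}{2} = - \frac{1}{2}$)
$r{\left(U,V \right)} = U^{2}$
$h{\left(Z \right)} = 3 + Z$ ($h{\left(Z \right)} = Z - -3 = Z + 3 = 3 + Z$)
$\left(r{\left(2,3 \right)} + h{\left(5 \right)}\right)^{2} = \left(2^{2} + \left(3 + 5\right)\right)^{2} = \left(4 + 8\right)^{2} = 12^{2} = 144$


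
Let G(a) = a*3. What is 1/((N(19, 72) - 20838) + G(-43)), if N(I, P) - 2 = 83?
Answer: -1/20882 ≈ -4.7888e-5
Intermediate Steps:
G(a) = 3*a
N(I, P) = 85 (N(I, P) = 2 + 83 = 85)
1/((N(19, 72) - 20838) + G(-43)) = 1/((85 - 20838) + 3*(-43)) = 1/(-20753 - 129) = 1/(-20882) = -1/20882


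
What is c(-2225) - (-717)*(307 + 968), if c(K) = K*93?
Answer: 707250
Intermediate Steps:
c(K) = 93*K
c(-2225) - (-717)*(307 + 968) = 93*(-2225) - (-717)*(307 + 968) = -206925 - (-717)*1275 = -206925 - 1*(-914175) = -206925 + 914175 = 707250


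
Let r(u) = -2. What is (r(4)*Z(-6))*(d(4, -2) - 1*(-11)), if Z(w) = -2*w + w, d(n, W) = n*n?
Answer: -324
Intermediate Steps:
d(n, W) = n²
Z(w) = -w
(r(4)*Z(-6))*(d(4, -2) - 1*(-11)) = (-(-2)*(-6))*(4² - 1*(-11)) = (-2*6)*(16 + 11) = -12*27 = -324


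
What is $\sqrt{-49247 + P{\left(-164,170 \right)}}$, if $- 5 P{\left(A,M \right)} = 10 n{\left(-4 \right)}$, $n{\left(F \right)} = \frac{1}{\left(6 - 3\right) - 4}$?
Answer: $7 i \sqrt{1005} \approx 221.91 i$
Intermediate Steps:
$n{\left(F \right)} = -1$ ($n{\left(F \right)} = \frac{1}{\left(6 - 3\right) - 4} = \frac{1}{3 - 4} = \frac{1}{-1} = -1$)
$P{\left(A,M \right)} = 2$ ($P{\left(A,M \right)} = - \frac{10 \left(-1\right)}{5} = \left(- \frac{1}{5}\right) \left(-10\right) = 2$)
$\sqrt{-49247 + P{\left(-164,170 \right)}} = \sqrt{-49247 + 2} = \sqrt{-49245} = 7 i \sqrt{1005}$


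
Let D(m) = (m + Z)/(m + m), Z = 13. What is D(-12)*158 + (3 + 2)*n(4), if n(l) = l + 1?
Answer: 221/12 ≈ 18.417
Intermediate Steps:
n(l) = 1 + l
D(m) = (13 + m)/(2*m) (D(m) = (m + 13)/(m + m) = (13 + m)/((2*m)) = (13 + m)*(1/(2*m)) = (13 + m)/(2*m))
D(-12)*158 + (3 + 2)*n(4) = ((1/2)*(13 - 12)/(-12))*158 + (3 + 2)*(1 + 4) = ((1/2)*(-1/12)*1)*158 + 5*5 = -1/24*158 + 25 = -79/12 + 25 = 221/12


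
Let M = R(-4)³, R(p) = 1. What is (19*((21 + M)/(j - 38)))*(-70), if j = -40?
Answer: 14630/39 ≈ 375.13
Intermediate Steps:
M = 1 (M = 1³ = 1)
(19*((21 + M)/(j - 38)))*(-70) = (19*((21 + 1)/(-40 - 38)))*(-70) = (19*(22/(-78)))*(-70) = (19*(22*(-1/78)))*(-70) = (19*(-11/39))*(-70) = -209/39*(-70) = 14630/39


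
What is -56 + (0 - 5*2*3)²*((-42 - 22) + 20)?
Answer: -39656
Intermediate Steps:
-56 + (0 - 5*2*3)²*((-42 - 22) + 20) = -56 + (0 - 10*3)²*(-64 + 20) = -56 + (0 - 30)²*(-44) = -56 + (-30)²*(-44) = -56 + 900*(-44) = -56 - 39600 = -39656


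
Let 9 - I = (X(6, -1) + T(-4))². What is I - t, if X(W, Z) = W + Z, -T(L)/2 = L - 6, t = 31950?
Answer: -32566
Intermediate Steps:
T(L) = 12 - 2*L (T(L) = -2*(L - 6) = -2*(-6 + L) = 12 - 2*L)
I = -616 (I = 9 - ((6 - 1) + (12 - 2*(-4)))² = 9 - (5 + (12 + 8))² = 9 - (5 + 20)² = 9 - 1*25² = 9 - 1*625 = 9 - 625 = -616)
I - t = -616 - 1*31950 = -616 - 31950 = -32566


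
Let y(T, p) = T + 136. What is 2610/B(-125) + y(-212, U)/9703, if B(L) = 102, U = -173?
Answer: 4219513/164951 ≈ 25.580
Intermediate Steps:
y(T, p) = 136 + T
2610/B(-125) + y(-212, U)/9703 = 2610/102 + (136 - 212)/9703 = 2610*(1/102) - 76*1/9703 = 435/17 - 76/9703 = 4219513/164951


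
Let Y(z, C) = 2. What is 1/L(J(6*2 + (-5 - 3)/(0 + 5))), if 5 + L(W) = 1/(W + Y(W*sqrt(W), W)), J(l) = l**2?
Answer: -2754/13745 ≈ -0.20036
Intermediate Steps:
L(W) = -5 + 1/(2 + W) (L(W) = -5 + 1/(W + 2) = -5 + 1/(2 + W))
1/L(J(6*2 + (-5 - 3)/(0 + 5))) = 1/((-9 - 5*(6*2 + (-5 - 3)/(0 + 5))**2)/(2 + (6*2 + (-5 - 3)/(0 + 5))**2)) = 1/((-9 - 5*(12 - 8/5)**2)/(2 + (12 - 8/5)**2)) = 1/((-9 - 5*(52/5)**2)/(2 + (52/5)**2)) = 1/((-9 - 5*2704/25)/(2 + 2704/25)) = 1/((-9 - 2704/5)/(2754/25)) = 1/((25/2754)*(-2749/5)) = 1/(-13745/2754) = -2754/13745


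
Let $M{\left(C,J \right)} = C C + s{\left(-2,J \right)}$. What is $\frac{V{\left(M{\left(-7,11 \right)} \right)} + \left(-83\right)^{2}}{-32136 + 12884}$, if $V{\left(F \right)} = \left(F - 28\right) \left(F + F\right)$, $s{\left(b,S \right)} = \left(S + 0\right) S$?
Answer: $- \frac{55169}{19252} \approx -2.8656$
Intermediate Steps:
$s{\left(b,S \right)} = S^{2}$ ($s{\left(b,S \right)} = S S = S^{2}$)
$M{\left(C,J \right)} = C^{2} + J^{2}$ ($M{\left(C,J \right)} = C C + J^{2} = C^{2} + J^{2}$)
$V{\left(F \right)} = 2 F \left(-28 + F\right)$ ($V{\left(F \right)} = \left(-28 + F\right) 2 F = 2 F \left(-28 + F\right)$)
$\frac{V{\left(M{\left(-7,11 \right)} \right)} + \left(-83\right)^{2}}{-32136 + 12884} = \frac{2 \left(\left(-7\right)^{2} + 11^{2}\right) \left(-28 + \left(\left(-7\right)^{2} + 11^{2}\right)\right) + \left(-83\right)^{2}}{-32136 + 12884} = \frac{2 \left(49 + 121\right) \left(-28 + \left(49 + 121\right)\right) + 6889}{-19252} = \left(2 \cdot 170 \left(-28 + 170\right) + 6889\right) \left(- \frac{1}{19252}\right) = \left(2 \cdot 170 \cdot 142 + 6889\right) \left(- \frac{1}{19252}\right) = \left(48280 + 6889\right) \left(- \frac{1}{19252}\right) = 55169 \left(- \frac{1}{19252}\right) = - \frac{55169}{19252}$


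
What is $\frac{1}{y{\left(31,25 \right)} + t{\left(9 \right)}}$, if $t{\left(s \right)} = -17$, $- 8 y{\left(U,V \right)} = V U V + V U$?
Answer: $- \frac{4}{10143} \approx -0.00039436$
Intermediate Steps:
$y{\left(U,V \right)} = - \frac{U V}{8} - \frac{U V^{2}}{8}$ ($y{\left(U,V \right)} = - \frac{V U V + V U}{8} = - \frac{U V V + U V}{8} = - \frac{U V^{2} + U V}{8} = - \frac{U V + U V^{2}}{8} = - \frac{U V}{8} - \frac{U V^{2}}{8}$)
$\frac{1}{y{\left(31,25 \right)} + t{\left(9 \right)}} = \frac{1}{\left(- \frac{1}{8}\right) 31 \cdot 25 \left(1 + 25\right) - 17} = \frac{1}{\left(- \frac{1}{8}\right) 31 \cdot 25 \cdot 26 - 17} = \frac{1}{- \frac{10075}{4} - 17} = \frac{1}{- \frac{10143}{4}} = - \frac{4}{10143}$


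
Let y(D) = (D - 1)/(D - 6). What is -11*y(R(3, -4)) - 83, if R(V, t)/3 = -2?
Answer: -1073/12 ≈ -89.417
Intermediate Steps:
R(V, t) = -6 (R(V, t) = 3*(-2) = -6)
y(D) = (-1 + D)/(-6 + D)
-11*y(R(3, -4)) - 83 = -11*(-1 - 6)/(-6 - 6) - 83 = -11*(-7)/(-12) - 83 = -(-11)*(-7)/12 - 83 = -11*7/12 - 83 = -77/12 - 83 = -1073/12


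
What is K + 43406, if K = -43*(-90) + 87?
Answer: 47363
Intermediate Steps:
K = 3957 (K = 3870 + 87 = 3957)
K + 43406 = 3957 + 43406 = 47363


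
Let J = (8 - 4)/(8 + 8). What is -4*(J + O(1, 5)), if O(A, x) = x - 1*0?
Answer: -21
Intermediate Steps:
O(A, x) = x (O(A, x) = x + 0 = x)
J = ¼ (J = 4/16 = 4*(1/16) = ¼ ≈ 0.25000)
-4*(J + O(1, 5)) = -4*(¼ + 5) = -4*21/4 = -21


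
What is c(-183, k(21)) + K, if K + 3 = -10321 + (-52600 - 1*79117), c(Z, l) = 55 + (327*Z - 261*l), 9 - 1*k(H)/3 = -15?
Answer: -220619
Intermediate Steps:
k(H) = 72 (k(H) = 27 - 3*(-15) = 27 + 45 = 72)
c(Z, l) = 55 - 261*l + 327*Z (c(Z, l) = 55 + (-261*l + 327*Z) = 55 - 261*l + 327*Z)
K = -142041 (K = -3 + (-10321 + (-52600 - 1*79117)) = -3 + (-10321 + (-52600 - 79117)) = -3 + (-10321 - 131717) = -3 - 142038 = -142041)
c(-183, k(21)) + K = (55 - 261*72 + 327*(-183)) - 142041 = (55 - 18792 - 59841) - 142041 = -78578 - 142041 = -220619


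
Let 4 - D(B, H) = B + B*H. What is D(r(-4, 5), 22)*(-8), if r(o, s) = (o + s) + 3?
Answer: 704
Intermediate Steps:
r(o, s) = 3 + o + s
D(B, H) = 4 - B - B*H (D(B, H) = 4 - (B + B*H) = 4 + (-B - B*H) = 4 - B - B*H)
D(r(-4, 5), 22)*(-8) = (4 - (3 - 4 + 5) - 1*(3 - 4 + 5)*22)*(-8) = (4 - 1*4 - 1*4*22)*(-8) = (4 - 4 - 88)*(-8) = -88*(-8) = 704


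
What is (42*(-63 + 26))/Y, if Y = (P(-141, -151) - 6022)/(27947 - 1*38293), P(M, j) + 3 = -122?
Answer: -5359228/2049 ≈ -2615.5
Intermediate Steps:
P(M, j) = -125 (P(M, j) = -3 - 122 = -125)
Y = 6147/10346 (Y = (-125 - 6022)/(27947 - 1*38293) = -6147/(27947 - 38293) = -6147/(-10346) = -6147*(-1/10346) = 6147/10346 ≈ 0.59414)
(42*(-63 + 26))/Y = (42*(-63 + 26))/(6147/10346) = (42*(-37))*(10346/6147) = -1554*10346/6147 = -5359228/2049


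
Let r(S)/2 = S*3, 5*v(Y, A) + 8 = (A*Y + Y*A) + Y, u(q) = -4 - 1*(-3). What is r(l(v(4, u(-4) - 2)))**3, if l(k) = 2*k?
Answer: -37933056/125 ≈ -3.0346e+5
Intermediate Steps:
u(q) = -1 (u(q) = -4 + 3 = -1)
v(Y, A) = -8/5 + Y/5 + 2*A*Y/5 (v(Y, A) = -8/5 + ((A*Y + Y*A) + Y)/5 = -8/5 + ((A*Y + A*Y) + Y)/5 = -8/5 + (2*A*Y + Y)/5 = -8/5 + (Y + 2*A*Y)/5 = -8/5 + (Y/5 + 2*A*Y/5) = -8/5 + Y/5 + 2*A*Y/5)
r(S) = 6*S (r(S) = 2*(S*3) = 2*(3*S) = 6*S)
r(l(v(4, u(-4) - 2)))**3 = (6*(2*(-8/5 + (1/5)*4 + (2/5)*(-1 - 2)*4)))**3 = (6*(2*(-8/5 + 4/5 + (2/5)*(-3)*4)))**3 = (6*(2*(-8/5 + 4/5 - 24/5)))**3 = (6*(2*(-28/5)))**3 = (6*(-56/5))**3 = (-336/5)**3 = -37933056/125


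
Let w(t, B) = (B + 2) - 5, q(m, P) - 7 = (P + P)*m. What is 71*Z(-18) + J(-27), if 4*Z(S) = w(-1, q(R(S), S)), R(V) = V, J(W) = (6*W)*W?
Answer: 15947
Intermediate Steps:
J(W) = 6*W²
q(m, P) = 7 + 2*P*m (q(m, P) = 7 + (P + P)*m = 7 + (2*P)*m = 7 + 2*P*m)
w(t, B) = -3 + B (w(t, B) = (2 + B) - 5 = -3 + B)
Z(S) = 1 + S²/2 (Z(S) = (-3 + (7 + 2*S*S))/4 = (-3 + (7 + 2*S²))/4 = (4 + 2*S²)/4 = 1 + S²/2)
71*Z(-18) + J(-27) = 71*(1 + (½)*(-18)²) + 6*(-27)² = 71*(1 + (½)*324) + 6*729 = 71*(1 + 162) + 4374 = 71*163 + 4374 = 11573 + 4374 = 15947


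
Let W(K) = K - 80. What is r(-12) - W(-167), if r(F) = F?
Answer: 235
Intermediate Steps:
W(K) = -80 + K
r(-12) - W(-167) = -12 - (-80 - 167) = -12 - 1*(-247) = -12 + 247 = 235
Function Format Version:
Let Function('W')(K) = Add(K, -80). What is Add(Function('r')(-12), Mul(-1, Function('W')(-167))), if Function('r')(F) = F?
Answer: 235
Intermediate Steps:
Function('W')(K) = Add(-80, K)
Add(Function('r')(-12), Mul(-1, Function('W')(-167))) = Add(-12, Mul(-1, Add(-80, -167))) = Add(-12, Mul(-1, -247)) = Add(-12, 247) = 235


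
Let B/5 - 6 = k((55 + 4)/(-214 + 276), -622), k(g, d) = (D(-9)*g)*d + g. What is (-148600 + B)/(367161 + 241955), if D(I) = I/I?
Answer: -9394535/37765192 ≈ -0.24876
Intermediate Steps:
D(I) = 1
k(g, d) = g + d*g (k(g, d) = (1*g)*d + g = g*d + g = d*g + g = g + d*g)
B = -181335/62 (B = 30 + 5*(((55 + 4)/(-214 + 276))*(1 - 622)) = 30 + 5*((59/62)*(-621)) = 30 + 5*(-36639/62) = 30 - 183195/62 = -181335/62 ≈ -2924.8)
(-148600 + B)/(367161 + 241955) = (-148600 - 181335/62)/(367161 + 241955) = -9394535/62/609116 = -9394535/62*1/609116 = -9394535/37765192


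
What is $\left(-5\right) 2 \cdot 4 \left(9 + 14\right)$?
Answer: $-920$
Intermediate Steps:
$\left(-5\right) 2 \cdot 4 \left(9 + 14\right) = - 10 \cdot 4 \cdot 23 = \left(-10\right) 92 = -920$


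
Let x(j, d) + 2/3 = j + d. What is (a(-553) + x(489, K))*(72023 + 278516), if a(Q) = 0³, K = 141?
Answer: 661817632/3 ≈ 2.2061e+8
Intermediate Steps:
a(Q) = 0
x(j, d) = -⅔ + d + j (x(j, d) = -⅔ + (j + d) = -⅔ + (d + j) = -⅔ + d + j)
(a(-553) + x(489, K))*(72023 + 278516) = (0 + (-⅔ + 141 + 489))*(72023 + 278516) = (0 + 1888/3)*350539 = (1888/3)*350539 = 661817632/3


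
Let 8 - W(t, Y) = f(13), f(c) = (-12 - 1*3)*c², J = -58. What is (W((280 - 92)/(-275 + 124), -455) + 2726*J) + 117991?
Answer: -37574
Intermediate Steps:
f(c) = -15*c² (f(c) = (-12 - 3)*c² = -15*c²)
W(t, Y) = 2543 (W(t, Y) = 8 - (-15)*13² = 8 - (-15)*169 = 8 - 1*(-2535) = 8 + 2535 = 2543)
(W((280 - 92)/(-275 + 124), -455) + 2726*J) + 117991 = (2543 + 2726*(-58)) + 117991 = (2543 - 158108) + 117991 = -155565 + 117991 = -37574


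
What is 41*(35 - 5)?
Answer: 1230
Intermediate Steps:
41*(35 - 5) = 41*30 = 1230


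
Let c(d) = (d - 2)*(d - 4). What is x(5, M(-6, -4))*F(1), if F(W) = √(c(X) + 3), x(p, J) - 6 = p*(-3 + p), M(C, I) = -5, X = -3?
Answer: 16*√38 ≈ 98.631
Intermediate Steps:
x(p, J) = 6 + p*(-3 + p)
c(d) = (-4 + d)*(-2 + d) (c(d) = (-2 + d)*(-4 + d) = (-4 + d)*(-2 + d))
F(W) = √38 (F(W) = √((8 + (-3)² - 6*(-3)) + 3) = √((8 + 9 + 18) + 3) = √(35 + 3) = √38)
x(5, M(-6, -4))*F(1) = (6 + 5² - 3*5)*√38 = (6 + 25 - 15)*√38 = 16*√38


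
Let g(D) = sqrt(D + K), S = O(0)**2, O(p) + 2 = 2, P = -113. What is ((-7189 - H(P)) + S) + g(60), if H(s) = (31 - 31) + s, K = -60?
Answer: -7076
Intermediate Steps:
O(p) = 0 (O(p) = -2 + 2 = 0)
H(s) = s (H(s) = 0 + s = s)
S = 0 (S = 0**2 = 0)
g(D) = sqrt(-60 + D) (g(D) = sqrt(D - 60) = sqrt(-60 + D))
((-7189 - H(P)) + S) + g(60) = ((-7189 - 1*(-113)) + 0) + sqrt(-60 + 60) = ((-7189 + 113) + 0) + sqrt(0) = (-7076 + 0) + 0 = -7076 + 0 = -7076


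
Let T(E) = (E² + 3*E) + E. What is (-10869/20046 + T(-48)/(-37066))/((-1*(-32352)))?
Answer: -74201251/4006390994112 ≈ -1.8521e-5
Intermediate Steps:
T(E) = E² + 4*E
(-10869/20046 + T(-48)/(-37066))/((-1*(-32352))) = (-10869/20046 - 48*(4 - 48)/(-37066))/((-1*(-32352))) = (-10869*1/20046 - 48*(-44)*(-1/37066))/32352 = (-3623/6682 + 2112*(-1/37066))*(1/32352) = (-3623/6682 - 1056/18533)*(1/32352) = -74201251/123837506*1/32352 = -74201251/4006390994112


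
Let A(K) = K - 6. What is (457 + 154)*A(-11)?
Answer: -10387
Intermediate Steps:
A(K) = -6 + K
(457 + 154)*A(-11) = (457 + 154)*(-6 - 11) = 611*(-17) = -10387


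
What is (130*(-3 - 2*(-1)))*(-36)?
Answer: 4680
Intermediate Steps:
(130*(-3 - 2*(-1)))*(-36) = (130*(-3 + 2))*(-36) = (130*(-1))*(-36) = -130*(-36) = 4680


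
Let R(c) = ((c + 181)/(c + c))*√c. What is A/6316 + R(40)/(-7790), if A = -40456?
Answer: -10114/1579 - 221*√10/311600 ≈ -6.4076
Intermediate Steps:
R(c) = (181 + c)/(2*√c) (R(c) = ((181 + c)/((2*c)))*√c = ((181 + c)*(1/(2*c)))*√c = ((181 + c)/(2*c))*√c = (181 + c)/(2*√c))
A/6316 + R(40)/(-7790) = -40456/6316 + ((181 + 40)/(2*√40))/(-7790) = -40456*1/6316 + ((½)*(√10/20)*221)*(-1/7790) = -10114/1579 + (221*√10/40)*(-1/7790) = -10114/1579 - 221*√10/311600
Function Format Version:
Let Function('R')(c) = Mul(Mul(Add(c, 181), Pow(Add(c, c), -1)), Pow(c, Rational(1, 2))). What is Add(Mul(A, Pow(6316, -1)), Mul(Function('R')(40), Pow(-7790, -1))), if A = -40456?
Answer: Add(Rational(-10114, 1579), Mul(Rational(-221, 311600), Pow(10, Rational(1, 2)))) ≈ -6.4076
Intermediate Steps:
Function('R')(c) = Mul(Rational(1, 2), Pow(c, Rational(-1, 2)), Add(181, c)) (Function('R')(c) = Mul(Mul(Add(181, c), Pow(Mul(2, c), -1)), Pow(c, Rational(1, 2))) = Mul(Mul(Add(181, c), Mul(Rational(1, 2), Pow(c, -1))), Pow(c, Rational(1, 2))) = Mul(Mul(Rational(1, 2), Pow(c, -1), Add(181, c)), Pow(c, Rational(1, 2))) = Mul(Rational(1, 2), Pow(c, Rational(-1, 2)), Add(181, c)))
Add(Mul(A, Pow(6316, -1)), Mul(Function('R')(40), Pow(-7790, -1))) = Add(Mul(-40456, Pow(6316, -1)), Mul(Mul(Rational(1, 2), Pow(40, Rational(-1, 2)), Add(181, 40)), Pow(-7790, -1))) = Add(Mul(-40456, Rational(1, 6316)), Mul(Mul(Rational(1, 2), Mul(Rational(1, 20), Pow(10, Rational(1, 2))), 221), Rational(-1, 7790))) = Add(Rational(-10114, 1579), Mul(Mul(Rational(221, 40), Pow(10, Rational(1, 2))), Rational(-1, 7790))) = Add(Rational(-10114, 1579), Mul(Rational(-221, 311600), Pow(10, Rational(1, 2))))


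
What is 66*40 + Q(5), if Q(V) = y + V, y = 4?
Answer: 2649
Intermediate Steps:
Q(V) = 4 + V
66*40 + Q(5) = 66*40 + (4 + 5) = 2640 + 9 = 2649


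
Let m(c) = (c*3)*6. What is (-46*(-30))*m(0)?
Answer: 0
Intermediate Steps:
m(c) = 18*c (m(c) = (3*c)*6 = 18*c)
(-46*(-30))*m(0) = (-46*(-30))*(18*0) = 1380*0 = 0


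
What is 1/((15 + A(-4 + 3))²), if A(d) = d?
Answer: 1/196 ≈ 0.0051020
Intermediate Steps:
1/((15 + A(-4 + 3))²) = 1/((15 + (-4 + 3))²) = 1/((15 - 1)²) = 1/(14²) = 1/196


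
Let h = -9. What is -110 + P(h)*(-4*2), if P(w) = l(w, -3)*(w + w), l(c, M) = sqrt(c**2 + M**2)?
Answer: -110 + 432*sqrt(10) ≈ 1256.1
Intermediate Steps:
l(c, M) = sqrt(M**2 + c**2)
P(w) = 2*w*sqrt(9 + w**2) (P(w) = sqrt((-3)**2 + w**2)*(w + w) = sqrt(9 + w**2)*(2*w) = 2*w*sqrt(9 + w**2))
-110 + P(h)*(-4*2) = -110 + (2*(-9)*sqrt(9 + (-9)**2))*(-4*2) = -110 + (2*(-9)*sqrt(9 + 81))*(-8) = -110 + (2*(-9)*sqrt(90))*(-8) = -110 + (2*(-9)*(3*sqrt(10)))*(-8) = -110 - 54*sqrt(10)*(-8) = -110 + 432*sqrt(10)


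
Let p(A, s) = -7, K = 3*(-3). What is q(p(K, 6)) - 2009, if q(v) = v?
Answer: -2016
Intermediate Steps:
K = -9
q(p(K, 6)) - 2009 = -7 - 2009 = -2016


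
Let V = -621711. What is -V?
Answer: 621711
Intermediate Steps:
-V = -1*(-621711) = 621711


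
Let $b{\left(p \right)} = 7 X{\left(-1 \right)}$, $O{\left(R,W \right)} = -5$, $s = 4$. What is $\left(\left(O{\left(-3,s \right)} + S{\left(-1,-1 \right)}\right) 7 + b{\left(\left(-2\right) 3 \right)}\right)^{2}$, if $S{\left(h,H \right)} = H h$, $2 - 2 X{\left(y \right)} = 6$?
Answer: $1764$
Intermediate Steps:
$X{\left(y \right)} = -2$ ($X{\left(y \right)} = 1 - 3 = -2$)
$b{\left(p \right)} = -14$ ($b{\left(p \right)} = 7 \left(-2\right) = -14$)
$\left(\left(O{\left(-3,s \right)} + S{\left(-1,-1 \right)}\right) 7 + b{\left(\left(-2\right) 3 \right)}\right)^{2} = \left(\left(-5 - -1\right) 7 - 14\right)^{2} = \left(\left(-5 + 1\right) 7 - 14\right)^{2} = \left(\left(-4\right) 7 - 14\right)^{2} = \left(-28 - 14\right)^{2} = \left(-42\right)^{2} = 1764$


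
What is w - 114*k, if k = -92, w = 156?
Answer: 10644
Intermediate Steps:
w - 114*k = 156 - 114*(-92) = 156 + 10488 = 10644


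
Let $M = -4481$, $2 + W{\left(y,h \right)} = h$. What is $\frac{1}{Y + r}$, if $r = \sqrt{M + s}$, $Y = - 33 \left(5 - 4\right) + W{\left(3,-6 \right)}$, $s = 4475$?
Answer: $- \frac{41}{1687} - \frac{i \sqrt{6}}{1687} \approx -0.024303 - 0.001452 i$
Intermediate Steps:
$W{\left(y,h \right)} = -2 + h$
$Y = -41$ ($Y = - 33 \left(5 - 4\right) - 8 = \left(-33\right) 1 - 8 = -33 - 8 = -41$)
$r = i \sqrt{6}$ ($r = \sqrt{-4481 + 4475} = \sqrt{-6} = i \sqrt{6} \approx 2.4495 i$)
$\frac{1}{Y + r} = \frac{1}{-41 + i \sqrt{6}}$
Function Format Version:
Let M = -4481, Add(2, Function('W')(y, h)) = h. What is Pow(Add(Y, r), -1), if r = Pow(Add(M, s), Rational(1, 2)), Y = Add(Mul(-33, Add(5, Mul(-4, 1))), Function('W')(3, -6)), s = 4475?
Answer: Add(Rational(-41, 1687), Mul(Rational(-1, 1687), I, Pow(6, Rational(1, 2)))) ≈ Add(-0.024303, Mul(-0.0014520, I))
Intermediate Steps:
Function('W')(y, h) = Add(-2, h)
Y = -41 (Y = Add(Mul(-33, Add(5, Mul(-4, 1))), Add(-2, -6)) = Add(Mul(-33, Add(5, -4)), -8) = Add(Mul(-33, 1), -8) = Add(-33, -8) = -41)
r = Mul(I, Pow(6, Rational(1, 2))) (r = Pow(Add(-4481, 4475), Rational(1, 2)) = Pow(-6, Rational(1, 2)) = Mul(I, Pow(6, Rational(1, 2))) ≈ Mul(2.4495, I))
Pow(Add(Y, r), -1) = Pow(Add(-41, Mul(I, Pow(6, Rational(1, 2)))), -1)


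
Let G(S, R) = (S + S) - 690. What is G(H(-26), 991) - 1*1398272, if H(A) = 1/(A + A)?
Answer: -36373013/26 ≈ -1.3990e+6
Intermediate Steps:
H(A) = 1/(2*A)
G(S, R) = -690 + 2*S (G(S, R) = 2*S - 690 = -690 + 2*S)
G(H(-26), 991) - 1*1398272 = (-690 + 2*((½)/(-26))) - 1*1398272 = (-690 + 2*((½)*(-1/26))) - 1398272 = (-690 + 2*(-1/52)) - 1398272 = (-690 - 1/26) - 1398272 = -17941/26 - 1398272 = -36373013/26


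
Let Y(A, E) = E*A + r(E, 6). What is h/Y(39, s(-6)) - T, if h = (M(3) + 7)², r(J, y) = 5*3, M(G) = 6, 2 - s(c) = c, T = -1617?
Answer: 528928/327 ≈ 1617.5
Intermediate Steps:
s(c) = 2 - c
r(J, y) = 15
Y(A, E) = 15 + A*E (Y(A, E) = E*A + 15 = A*E + 15 = 15 + A*E)
h = 169 (h = (6 + 7)² = 13² = 169)
h/Y(39, s(-6)) - T = 169/(15 + 39*(2 - 1*(-6))) - 1*(-1617) = 169/(15 + 39*(2 + 6)) + 1617 = 169/(15 + 39*8) + 1617 = 169/(15 + 312) + 1617 = 169/327 + 1617 = 528928/327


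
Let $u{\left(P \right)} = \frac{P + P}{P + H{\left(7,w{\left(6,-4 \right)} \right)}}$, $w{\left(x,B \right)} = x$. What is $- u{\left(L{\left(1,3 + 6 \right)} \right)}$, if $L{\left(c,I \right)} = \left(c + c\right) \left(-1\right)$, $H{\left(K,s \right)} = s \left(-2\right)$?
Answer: $- \frac{2}{7} \approx -0.28571$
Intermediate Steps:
$H{\left(K,s \right)} = - 2 s$
$L{\left(c,I \right)} = - 2 c$ ($L{\left(c,I \right)} = 2 c \left(-1\right) = - 2 c$)
$u{\left(P \right)} = \frac{2 P}{-12 + P}$ ($u{\left(P \right)} = \frac{P + P}{P - 12} = \frac{2 P}{P - 12} = \frac{2 P}{-12 + P}$)
$- u{\left(L{\left(1,3 + 6 \right)} \right)} = - \frac{2 \left(\left(-2\right) 1\right)}{-12 - 2} = - \frac{2 \left(-2\right)}{-12 - 2} = - \frac{2 \left(-2\right)}{-14} = - \frac{2 \left(-2\right) \left(-1\right)}{14} = \left(-1\right) \frac{2}{7} = - \frac{2}{7}$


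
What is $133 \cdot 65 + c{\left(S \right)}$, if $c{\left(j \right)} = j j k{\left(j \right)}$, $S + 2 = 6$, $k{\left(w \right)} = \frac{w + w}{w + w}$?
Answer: $8661$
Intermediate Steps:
$k{\left(w \right)} = 1$ ($k{\left(w \right)} = \frac{2 w}{2 w} = 2 w \frac{1}{2 w} = 1$)
$S = 4$ ($S = -2 + 6 = 4$)
$c{\left(j \right)} = j^{2}$ ($c{\left(j \right)} = j j 1 = j^{2} \cdot 1 = j^{2}$)
$133 \cdot 65 + c{\left(S \right)} = 133 \cdot 65 + 4^{2} = 8645 + 16 = 8661$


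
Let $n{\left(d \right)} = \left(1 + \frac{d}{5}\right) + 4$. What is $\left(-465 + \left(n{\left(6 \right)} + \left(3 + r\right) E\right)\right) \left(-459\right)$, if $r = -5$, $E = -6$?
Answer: $\frac{1025406}{5} \approx 2.0508 \cdot 10^{5}$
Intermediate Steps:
$n{\left(d \right)} = 5 + \frac{d}{5}$ ($n{\left(d \right)} = \left(1 + d \frac{1}{5}\right) + 4 = \left(1 + \frac{d}{5}\right) + 4 = 5 + \frac{d}{5}$)
$\left(-465 + \left(n{\left(6 \right)} + \left(3 + r\right) E\right)\right) \left(-459\right) = \left(-465 + \left(\left(5 + \frac{1}{5} \cdot 6\right) + \left(3 - 5\right) \left(-6\right)\right)\right) \left(-459\right) = \left(-465 + \left(\left(5 + \frac{6}{5}\right) - -12\right)\right) \left(-459\right) = \left(-465 + \left(\frac{31}{5} + 12\right)\right) \left(-459\right) = \left(-465 + \frac{91}{5}\right) \left(-459\right) = \left(- \frac{2234}{5}\right) \left(-459\right) = \frac{1025406}{5}$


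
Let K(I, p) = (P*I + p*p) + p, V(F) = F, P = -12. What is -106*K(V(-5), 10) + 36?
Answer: -17984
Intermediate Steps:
K(I, p) = p + p**2 - 12*I (K(I, p) = (-12*I + p*p) + p = (-12*I + p**2) + p = (p**2 - 12*I) + p = p + p**2 - 12*I)
-106*K(V(-5), 10) + 36 = -106*(10 + 10**2 - 12*(-5)) + 36 = -106*(10 + 100 + 60) + 36 = -106*170 + 36 = -18020 + 36 = -17984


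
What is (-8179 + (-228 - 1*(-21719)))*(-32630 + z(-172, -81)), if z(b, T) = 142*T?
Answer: -587485184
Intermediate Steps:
(-8179 + (-228 - 1*(-21719)))*(-32630 + z(-172, -81)) = (-8179 + (-228 - 1*(-21719)))*(-32630 + 142*(-81)) = (-8179 + (-228 + 21719))*(-32630 - 11502) = (-8179 + 21491)*(-44132) = 13312*(-44132) = -587485184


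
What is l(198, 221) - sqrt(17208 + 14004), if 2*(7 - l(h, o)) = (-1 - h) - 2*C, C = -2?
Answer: 209/2 - 102*sqrt(3) ≈ -72.169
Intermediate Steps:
l(h, o) = 11/2 + h/2 (l(h, o) = 7 - ((-1 - h) - 2*(-2))/2 = 7 - ((-1 - h) + 4)/2 = 7 - (3 - h)/2 = 7 + (-3/2 + h/2) = 11/2 + h/2)
l(198, 221) - sqrt(17208 + 14004) = (11/2 + (1/2)*198) - sqrt(17208 + 14004) = (11/2 + 99) - sqrt(31212) = 209/2 - 102*sqrt(3)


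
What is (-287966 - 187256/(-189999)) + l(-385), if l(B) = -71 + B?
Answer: -54799704322/189999 ≈ -2.8842e+5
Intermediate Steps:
(-287966 - 187256/(-189999)) + l(-385) = (-287966 - 187256/(-189999)) + (-71 - 385) = (-287966 - 187256*(-1/189999)) - 456 = (-287966 + 187256/189999) - 456 = -54713064778/189999 - 456 = -54799704322/189999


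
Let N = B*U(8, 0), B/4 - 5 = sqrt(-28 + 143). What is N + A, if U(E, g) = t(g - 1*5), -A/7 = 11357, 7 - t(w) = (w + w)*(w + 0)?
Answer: -80359 - 172*sqrt(115) ≈ -82204.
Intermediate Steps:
B = 20 + 4*sqrt(115) (B = 20 + 4*sqrt(-28 + 143) = 20 + 4*sqrt(115) ≈ 62.895)
t(w) = 7 - 2*w**2 (t(w) = 7 - (w + w)*(w + 0) = 7 - 2*w*w = 7 - 2*w**2)
A = -79499 (A = -7*11357 = -79499)
U(E, g) = 7 - 2*(-5 + g)**2 (U(E, g) = 7 - 2*(g - 1*5)**2 = 7 - 2*(g - 5)**2 = 7 - 2*(-5 + g)**2)
N = -860 - 172*sqrt(115) (N = (20 + 4*sqrt(115))*(7 - 2*(-5 + 0)**2) = (20 + 4*sqrt(115))*(7 - 2*(-5)**2) = (20 + 4*sqrt(115))*(7 - 2*25) = (20 + 4*sqrt(115))*(7 - 50) = (20 + 4*sqrt(115))*(-43) = -860 - 172*sqrt(115) ≈ -2704.5)
N + A = (-860 - 172*sqrt(115)) - 79499 = -80359 - 172*sqrt(115)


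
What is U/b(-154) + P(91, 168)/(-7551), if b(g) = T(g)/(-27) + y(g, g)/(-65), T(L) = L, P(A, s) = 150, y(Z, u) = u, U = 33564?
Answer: 37065680885/8915214 ≈ 4157.6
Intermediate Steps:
b(g) = -92*g/1755 (b(g) = g/(-27) + g/(-65) = g*(-1/27) + g*(-1/65) = -g/27 - g/65 = -92*g/1755)
U/b(-154) + P(91, 168)/(-7551) = 33564/((-92/1755*(-154))) + 150/(-7551) = 33564/(14168/1755) + 150*(-1/7551) = 33564*(1755/14168) - 50/2517 = 14726205/3542 - 50/2517 = 37065680885/8915214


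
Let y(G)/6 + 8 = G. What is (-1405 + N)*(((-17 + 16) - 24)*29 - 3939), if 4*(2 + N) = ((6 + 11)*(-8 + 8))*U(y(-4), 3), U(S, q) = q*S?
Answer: 6562248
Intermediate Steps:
y(G) = -48 + 6*G
U(S, q) = S*q
N = -2 (N = -2 + (((6 + 11)*(-8 + 8))*((-48 + 6*(-4))*3))/4 = -2 + ((17*0)*((-48 - 24)*3))/4 = -2 + (0*(-72*3))/4 = -2 + (0*(-216))/4 = -2 + (¼)*0 = -2 + 0 = -2)
(-1405 + N)*(((-17 + 16) - 24)*29 - 3939) = (-1405 - 2)*(((-17 + 16) - 24)*29 - 3939) = -1407*((-1 - 24)*29 - 3939) = -1407*(-25*29 - 3939) = -1407*(-725 - 3939) = -1407*(-4664) = 6562248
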